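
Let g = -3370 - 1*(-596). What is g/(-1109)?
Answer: 2774/1109 ≈ 2.5014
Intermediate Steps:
g = -2774 (g = -3370 + 596 = -2774)
g/(-1109) = -2774/(-1109) = -2774*(-1/1109) = 2774/1109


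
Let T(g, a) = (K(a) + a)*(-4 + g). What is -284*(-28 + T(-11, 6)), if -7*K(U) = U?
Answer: 209024/7 ≈ 29861.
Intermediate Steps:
K(U) = -U/7
T(g, a) = 6*a*(-4 + g)/7 (T(g, a) = (-a/7 + a)*(-4 + g) = (6*a/7)*(-4 + g) = 6*a*(-4 + g)/7)
-284*(-28 + T(-11, 6)) = -284*(-28 + (6/7)*6*(-4 - 11)) = -284*(-28 + (6/7)*6*(-15)) = -284*(-28 - 540/7) = -284*(-736/7) = 209024/7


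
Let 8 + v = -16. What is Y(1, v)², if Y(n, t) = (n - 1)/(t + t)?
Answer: 0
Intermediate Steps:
v = -24 (v = -8 - 16 = -24)
Y(n, t) = (-1 + n)/(2*t) (Y(n, t) = (-1 + n)/((2*t)) = (-1 + n)*(1/(2*t)) = (-1 + n)/(2*t))
Y(1, v)² = ((½)*(-1 + 1)/(-24))² = ((½)*(-1/24)*0)² = 0² = 0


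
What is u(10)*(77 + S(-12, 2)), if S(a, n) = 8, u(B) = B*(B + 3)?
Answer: 11050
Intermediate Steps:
u(B) = B*(3 + B)
u(10)*(77 + S(-12, 2)) = (10*(3 + 10))*(77 + 8) = (10*13)*85 = 130*85 = 11050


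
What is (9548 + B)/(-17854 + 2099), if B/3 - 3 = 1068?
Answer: -12761/15755 ≈ -0.80997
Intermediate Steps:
B = 3213 (B = 9 + 3*1068 = 9 + 3204 = 3213)
(9548 + B)/(-17854 + 2099) = (9548 + 3213)/(-17854 + 2099) = 12761/(-15755) = 12761*(-1/15755) = -12761/15755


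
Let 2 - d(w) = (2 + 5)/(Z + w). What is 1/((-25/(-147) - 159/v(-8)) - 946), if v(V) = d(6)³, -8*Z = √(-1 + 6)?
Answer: -104864704441127400/128757854992810865771 + 2108771786429280*√5/128757854992810865771 ≈ -0.00077781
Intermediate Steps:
Z = -√5/8 (Z = -√(-1 + 6)/8 = -√5/8 ≈ -0.27951)
d(w) = 2 - 7/(w - √5/8) (d(w) = 2 - (2 + 5)/(-√5/8 + w) = 2 - 7/(w - √5/8))
v(V) = 8*(20 - √5)³/(48 - √5)³ (v(V) = (2*(-28 - √5 + 8*6)/(-√5 + 8*6))³ = (2*(-28 - √5 + 48)/(-√5 + 48))³ = (2*(20 - √5)/(48 - √5))³ = 8*(20 - √5)³/(48 - √5)³)
1/((-25/(-147) - 159/v(-8)) - 946) = 1/((-25/(-147) - 159/(7057717400/12151136899 - 613758880*√5/12151136899)) - 946) = 1/((-25*(-1/147) - 159/(7057717400/12151136899 - 613758880*√5/12151136899)) - 946) = 1/((25/147 - 159/(7057717400/12151136899 - 613758880*√5/12151136899)) - 946) = 1/(-139037/147 - 159/(7057717400/12151136899 - 613758880*√5/12151136899))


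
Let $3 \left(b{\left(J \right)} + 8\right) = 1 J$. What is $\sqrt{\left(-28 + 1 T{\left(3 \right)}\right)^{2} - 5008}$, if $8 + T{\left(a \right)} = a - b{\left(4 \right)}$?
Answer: $\frac{i \sqrt{38831}}{3} \approx 65.685 i$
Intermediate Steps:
$b{\left(J \right)} = -8 + \frac{J}{3}$ ($b{\left(J \right)} = -8 + \frac{1 J}{3} = -8 + \frac{J}{3}$)
$T{\left(a \right)} = - \frac{4}{3} + a$ ($T{\left(a \right)} = -8 - \left(-8 + \frac{4}{3} - a\right) = -8 + \left(a - \left(-8 + \frac{4}{3}\right)\right) = -8 + \left(a - - \frac{20}{3}\right) = -8 + \left(a + \frac{20}{3}\right) = -8 + \left(\frac{20}{3} + a\right) = - \frac{4}{3} + a$)
$\sqrt{\left(-28 + 1 T{\left(3 \right)}\right)^{2} - 5008} = \sqrt{\left(-28 + 1 \left(- \frac{4}{3} + 3\right)\right)^{2} - 5008} = \sqrt{\left(-28 + 1 \cdot \frac{5}{3}\right)^{2} - 5008} = \sqrt{\left(-28 + \frac{5}{3}\right)^{2} - 5008} = \sqrt{\left(- \frac{79}{3}\right)^{2} - 5008} = \sqrt{\frac{6241}{9} - 5008} = \sqrt{- \frac{38831}{9}} = \frac{i \sqrt{38831}}{3}$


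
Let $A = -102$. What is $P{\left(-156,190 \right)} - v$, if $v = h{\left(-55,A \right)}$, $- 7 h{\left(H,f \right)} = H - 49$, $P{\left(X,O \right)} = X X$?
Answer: $\frac{170248}{7} \approx 24321.0$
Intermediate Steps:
$P{\left(X,O \right)} = X^{2}$
$h{\left(H,f \right)} = 7 - \frac{H}{7}$ ($h{\left(H,f \right)} = - \frac{H - 49}{7} = - \frac{-49 + H}{7} = 7 - \frac{H}{7}$)
$v = \frac{104}{7}$ ($v = 7 - - \frac{55}{7} = 7 + \frac{55}{7} = \frac{104}{7} \approx 14.857$)
$P{\left(-156,190 \right)} - v = \left(-156\right)^{2} - \frac{104}{7} = 24336 - \frac{104}{7} = \frac{170248}{7}$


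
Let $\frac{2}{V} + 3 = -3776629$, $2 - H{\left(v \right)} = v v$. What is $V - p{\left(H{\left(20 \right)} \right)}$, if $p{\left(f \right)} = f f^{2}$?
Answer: $\frac{119048489450271}{1888316} \approx 6.3045 \cdot 10^{7}$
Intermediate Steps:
$H{\left(v \right)} = 2 - v^{2}$ ($H{\left(v \right)} = 2 - v v = 2 - v^{2}$)
$V = - \frac{1}{1888316}$ ($V = \frac{2}{-3 - 3776629} = \frac{2}{-3776632} = 2 \left(- \frac{1}{3776632}\right) = - \frac{1}{1888316} \approx -5.2957 \cdot 10^{-7}$)
$p{\left(f \right)} = f^{3}$
$V - p{\left(H{\left(20 \right)} \right)} = - \frac{1}{1888316} - \left(2 - 20^{2}\right)^{3} = - \frac{1}{1888316} - \left(2 - 400\right)^{3} = - \frac{1}{1888316} - \left(-398\right)^{3} = - \frac{1}{1888316} - -63044792 = - \frac{1}{1888316} + 63044792 = \frac{119048489450271}{1888316}$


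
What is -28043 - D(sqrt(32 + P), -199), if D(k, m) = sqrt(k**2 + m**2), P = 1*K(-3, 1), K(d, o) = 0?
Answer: -28043 - sqrt(39633) ≈ -28242.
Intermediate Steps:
P = 0 (P = 1*0 = 0)
-28043 - D(sqrt(32 + P), -199) = -28043 - sqrt((sqrt(32 + 0))**2 + (-199)**2) = -28043 - sqrt((sqrt(32))**2 + 39601) = -28043 - sqrt((4*sqrt(2))**2 + 39601) = -28043 - sqrt(32 + 39601) = -28043 - sqrt(39633)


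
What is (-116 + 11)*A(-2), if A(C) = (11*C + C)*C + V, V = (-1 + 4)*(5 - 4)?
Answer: -5355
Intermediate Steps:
V = 3 (V = 3*1 = 3)
A(C) = 3 + 12*C² (A(C) = (11*C + C)*C + 3 = (12*C)*C + 3 = 12*C² + 3 = 3 + 12*C²)
(-116 + 11)*A(-2) = (-116 + 11)*(3 + 12*(-2)²) = -105*(3 + 12*4) = -105*(3 + 48) = -105*51 = -5355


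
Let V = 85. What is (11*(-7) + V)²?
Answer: 64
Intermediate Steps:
(11*(-7) + V)² = (11*(-7) + 85)² = (-77 + 85)² = 8² = 64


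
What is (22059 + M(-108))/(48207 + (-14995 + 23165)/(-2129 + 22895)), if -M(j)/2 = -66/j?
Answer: 49076980/107258007 ≈ 0.45756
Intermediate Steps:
M(j) = 132/j (M(j) = -(-132)/j = 132/j)
(22059 + M(-108))/(48207 + (-14995 + 23165)/(-2129 + 22895)) = (22059 + 132/(-108))/(48207 + (-14995 + 23165)/(-2129 + 22895)) = (22059 + 132*(-1/108))/(48207 + 8170/20766) = (22059 - 11/9)/(48207 + 8170*(1/20766)) = 198520/(9*(48207 + 4085/10383)) = 198520/(9*(500537366/10383)) = (198520/9)*(10383/500537366) = 49076980/107258007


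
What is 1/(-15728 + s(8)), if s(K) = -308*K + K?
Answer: -1/18184 ≈ -5.4993e-5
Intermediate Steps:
s(K) = -307*K
1/(-15728 + s(8)) = 1/(-15728 - 307*8) = 1/(-15728 - 2456) = 1/(-18184) = -1/18184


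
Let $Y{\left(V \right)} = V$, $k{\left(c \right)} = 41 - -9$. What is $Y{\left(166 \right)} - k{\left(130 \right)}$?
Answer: $116$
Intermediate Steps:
$k{\left(c \right)} = 50$ ($k{\left(c \right)} = 41 + 9 = 50$)
$Y{\left(166 \right)} - k{\left(130 \right)} = 166 - 50 = 116$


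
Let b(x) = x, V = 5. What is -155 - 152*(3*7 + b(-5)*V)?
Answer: 453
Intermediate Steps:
-155 - 152*(3*7 + b(-5)*V) = -155 - 152*(3*7 - 5*5) = -155 - 152*(21 - 25) = -155 - 152*(-4) = -155 + 608 = 453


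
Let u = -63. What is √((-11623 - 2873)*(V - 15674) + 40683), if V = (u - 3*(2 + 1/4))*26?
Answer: √253539483 ≈ 15923.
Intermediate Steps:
V = -3627/2 (V = (-63 - 3*(2 + 1/4))*26 = (-63 - 3*(2 + ¼))*26 = (-63 - 3*9/4)*26 = (-63 - 27/4)*26 = -279/4*26 = -3627/2 ≈ -1813.5)
√((-11623 - 2873)*(V - 15674) + 40683) = √((-11623 - 2873)*(-3627/2 - 15674) + 40683) = √(-14496*(-34975/2) + 40683) = √(253498800 + 40683) = √253539483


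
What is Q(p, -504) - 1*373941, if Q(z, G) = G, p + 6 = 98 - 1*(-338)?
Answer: -374445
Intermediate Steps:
p = 430 (p = -6 + (98 - 1*(-338)) = -6 + (98 + 338) = -6 + 436 = 430)
Q(p, -504) - 1*373941 = -504 - 1*373941 = -504 - 373941 = -374445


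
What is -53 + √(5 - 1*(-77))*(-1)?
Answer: -53 - √82 ≈ -62.055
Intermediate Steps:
-53 + √(5 - 1*(-77))*(-1) = -53 + √(5 + 77)*(-1) = -53 + √82*(-1) = -53 - √82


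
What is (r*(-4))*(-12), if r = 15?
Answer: 720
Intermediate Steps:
(r*(-4))*(-12) = (15*(-4))*(-12) = -60*(-12) = 720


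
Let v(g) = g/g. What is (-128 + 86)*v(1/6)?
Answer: -42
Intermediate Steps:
v(g) = 1
(-128 + 86)*v(1/6) = (-128 + 86)*1 = -42*1 = -42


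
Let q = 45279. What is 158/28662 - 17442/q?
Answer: -1013927/2670343 ≈ -0.37970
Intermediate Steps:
158/28662 - 17442/q = 158/28662 - 17442/45279 = 158*(1/28662) - 17442*1/45279 = 79/14331 - 646/1677 = -1013927/2670343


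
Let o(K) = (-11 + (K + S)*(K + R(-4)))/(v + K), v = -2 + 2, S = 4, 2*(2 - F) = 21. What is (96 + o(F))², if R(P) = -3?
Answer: 9616201/1156 ≈ 8318.5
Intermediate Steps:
F = -17/2 (F = 2 - ½*21 = 2 - 21/2 = -17/2 ≈ -8.5000)
v = 0
o(K) = (-11 + (-3 + K)*(4 + K))/K (o(K) = (-11 + (K + 4)*(K - 3))/(0 + K) = (-11 + (4 + K)*(-3 + K))/K = (-11 + (-3 + K)*(4 + K))/K)
(96 + o(F))² = (96 + (1 - 17/2 - 23/(-17/2)))² = (96 + (1 - 17/2 - 23*(-2/17)))² = (96 + (1 - 17/2 + 46/17))² = (96 - 163/34)² = (3101/34)² = 9616201/1156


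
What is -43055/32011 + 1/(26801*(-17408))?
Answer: -1181611066203/878517054464 ≈ -1.3450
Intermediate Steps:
-43055/32011 + 1/(26801*(-17408)) = -43055*1/32011 + (1/26801)*(-1/17408) = -43055/32011 - 1/466551808 = -1181611066203/878517054464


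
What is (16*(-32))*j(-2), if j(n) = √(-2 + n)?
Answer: -1024*I ≈ -1024.0*I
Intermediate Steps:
(16*(-32))*j(-2) = (16*(-32))*√(-2 - 2) = -1024*I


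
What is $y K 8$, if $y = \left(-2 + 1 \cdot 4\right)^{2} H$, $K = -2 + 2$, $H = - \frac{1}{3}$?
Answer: $0$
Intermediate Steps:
$H = - \frac{1}{3}$ ($H = \left(-1\right) \frac{1}{3} = - \frac{1}{3} \approx -0.33333$)
$K = 0$
$y = - \frac{4}{3}$ ($y = \left(-2 + 1 \cdot 4\right)^{2} \left(- \frac{1}{3}\right) = \left(-2 + 4\right)^{2} \left(- \frac{1}{3}\right) = 2^{2} \left(- \frac{1}{3}\right) = 4 \left(- \frac{1}{3}\right) = - \frac{4}{3} \approx -1.3333$)
$y K 8 = \left(- \frac{4}{3}\right) 0 \cdot 8 = 0 \cdot 8 = 0$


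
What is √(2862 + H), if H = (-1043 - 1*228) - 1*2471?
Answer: 4*I*√55 ≈ 29.665*I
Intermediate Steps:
H = -3742 (H = (-1043 - 228) - 2471 = -1271 - 2471 = -3742)
√(2862 + H) = √(2862 - 3742) = √(-880) = 4*I*√55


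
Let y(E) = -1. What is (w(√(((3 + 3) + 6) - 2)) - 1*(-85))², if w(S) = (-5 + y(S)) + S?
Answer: (79 + √10)² ≈ 6750.6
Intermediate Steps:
w(S) = -6 + S (w(S) = (-5 - 1) + S = -6 + S)
(w(√(((3 + 3) + 6) - 2)) - 1*(-85))² = ((-6 + √(((3 + 3) + 6) - 2)) - 1*(-85))² = ((-6 + √((6 + 6) - 2)) + 85)² = ((-6 + √(12 - 2)) + 85)² = ((-6 + √10) + 85)² = (79 + √10)²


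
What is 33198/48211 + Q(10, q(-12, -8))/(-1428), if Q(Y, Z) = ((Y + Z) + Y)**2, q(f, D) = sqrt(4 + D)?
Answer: 2359599/5737109 - 20*I/357 ≈ 0.41129 - 0.056022*I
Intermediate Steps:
Q(Y, Z) = (Z + 2*Y)**2
33198/48211 + Q(10, q(-12, -8))/(-1428) = 33198/48211 + (sqrt(4 - 8) + 2*10)**2/(-1428) = 33198*(1/48211) + (sqrt(-4) + 20)**2*(-1/1428) = 33198/48211 + (2*I + 20)**2*(-1/1428) = 33198/48211 + (20 + 2*I)**2*(-1/1428) = 33198/48211 - (20 + 2*I)**2/1428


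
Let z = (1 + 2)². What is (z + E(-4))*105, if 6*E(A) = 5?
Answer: 2065/2 ≈ 1032.5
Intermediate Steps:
E(A) = ⅚ (E(A) = (⅙)*5 = ⅚)
z = 9 (z = 3² = 9)
(z + E(-4))*105 = (9 + ⅚)*105 = (59/6)*105 = 2065/2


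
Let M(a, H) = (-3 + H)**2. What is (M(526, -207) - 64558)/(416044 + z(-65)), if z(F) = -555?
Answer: -20458/415489 ≈ -0.049238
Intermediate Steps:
(M(526, -207) - 64558)/(416044 + z(-65)) = ((-3 - 207)**2 - 64558)/(416044 - 555) = ((-210)**2 - 64558)/415489 = (44100 - 64558)*(1/415489) = -20458*1/415489 = -20458/415489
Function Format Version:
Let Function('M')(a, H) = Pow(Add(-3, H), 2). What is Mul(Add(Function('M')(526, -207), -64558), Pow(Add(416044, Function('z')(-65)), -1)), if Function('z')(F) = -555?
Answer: Rational(-20458, 415489) ≈ -0.049238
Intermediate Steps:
Mul(Add(Function('M')(526, -207), -64558), Pow(Add(416044, Function('z')(-65)), -1)) = Mul(Add(Pow(Add(-3, -207), 2), -64558), Pow(Add(416044, -555), -1)) = Mul(Add(Pow(-210, 2), -64558), Pow(415489, -1)) = Mul(Add(44100, -64558), Rational(1, 415489)) = Mul(-20458, Rational(1, 415489)) = Rational(-20458, 415489)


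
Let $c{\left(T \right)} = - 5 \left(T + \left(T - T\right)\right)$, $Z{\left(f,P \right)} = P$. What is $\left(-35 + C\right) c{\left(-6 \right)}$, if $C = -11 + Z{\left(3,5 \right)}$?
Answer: $-1230$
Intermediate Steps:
$C = -6$ ($C = -11 + 5 = -6$)
$c{\left(T \right)} = - 5 T$ ($c{\left(T \right)} = - 5 \left(T + 0\right) = - 5 T$)
$\left(-35 + C\right) c{\left(-6 \right)} = \left(-35 - 6\right) \left(\left(-5\right) \left(-6\right)\right) = \left(-41\right) 30 = -1230$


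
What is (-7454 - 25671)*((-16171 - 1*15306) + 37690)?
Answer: -205805625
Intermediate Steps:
(-7454 - 25671)*((-16171 - 1*15306) + 37690) = -33125*((-16171 - 15306) + 37690) = -33125*(-31477 + 37690) = -33125*6213 = -205805625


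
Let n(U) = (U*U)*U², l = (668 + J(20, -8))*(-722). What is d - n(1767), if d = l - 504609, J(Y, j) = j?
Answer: -9748689580650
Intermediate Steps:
l = -476520 (l = (668 - 8)*(-722) = 660*(-722) = -476520)
n(U) = U⁴ (n(U) = U²*U² = U⁴)
d = -981129 (d = -476520 - 504609 = -981129)
d - n(1767) = -981129 - 1*1767⁴ = -981129 - 1*9748688599521 = -981129 - 9748688599521 = -9748689580650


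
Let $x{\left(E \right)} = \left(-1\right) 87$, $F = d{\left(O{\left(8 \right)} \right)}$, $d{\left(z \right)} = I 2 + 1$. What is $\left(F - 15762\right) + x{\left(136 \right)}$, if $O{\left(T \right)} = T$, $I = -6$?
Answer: $-15860$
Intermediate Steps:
$d{\left(z \right)} = -11$ ($d{\left(z \right)} = \left(-6\right) 2 + 1 = -12 + 1 = -11$)
$F = -11$
$x{\left(E \right)} = -87$
$\left(F - 15762\right) + x{\left(136 \right)} = \left(-11 - 15762\right) - 87 = -15773 - 87 = -15860$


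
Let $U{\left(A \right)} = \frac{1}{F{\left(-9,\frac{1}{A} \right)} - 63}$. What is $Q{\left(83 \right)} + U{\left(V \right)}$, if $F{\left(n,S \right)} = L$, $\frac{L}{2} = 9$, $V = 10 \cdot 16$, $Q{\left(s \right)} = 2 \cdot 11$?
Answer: $\frac{989}{45} \approx 21.978$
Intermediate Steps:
$Q{\left(s \right)} = 22$
$V = 160$
$L = 18$ ($L = 2 \cdot 9 = 18$)
$F{\left(n,S \right)} = 18$
$U{\left(A \right)} = - \frac{1}{45}$ ($U{\left(A \right)} = \frac{1}{18 - 63} = \frac{1}{-45} = - \frac{1}{45}$)
$Q{\left(83 \right)} + U{\left(V \right)} = 22 - \frac{1}{45} = \frac{989}{45}$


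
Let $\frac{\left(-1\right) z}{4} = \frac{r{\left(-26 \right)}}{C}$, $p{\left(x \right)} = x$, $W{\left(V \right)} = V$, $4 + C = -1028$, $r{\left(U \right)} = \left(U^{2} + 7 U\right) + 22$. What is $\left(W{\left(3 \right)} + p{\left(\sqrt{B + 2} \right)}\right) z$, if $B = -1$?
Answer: $8$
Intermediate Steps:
$r{\left(U \right)} = 22 + U^{2} + 7 U$
$C = -1032$ ($C = -4 - 1028 = -1032$)
$z = 2$ ($z = - 4 \frac{22 + \left(-26\right)^{2} + 7 \left(-26\right)}{-1032} = - 4 \left(22 + 676 - 182\right) \left(- \frac{1}{1032}\right) = - 4 \cdot 516 \left(- \frac{1}{1032}\right) = \left(-4\right) \left(- \frac{1}{2}\right) = 2$)
$\left(W{\left(3 \right)} + p{\left(\sqrt{B + 2} \right)}\right) z = \left(3 + \sqrt{-1 + 2}\right) 2 = \left(3 + \sqrt{1}\right) 2 = \left(3 + 1\right) 2 = 4 \cdot 2 = 8$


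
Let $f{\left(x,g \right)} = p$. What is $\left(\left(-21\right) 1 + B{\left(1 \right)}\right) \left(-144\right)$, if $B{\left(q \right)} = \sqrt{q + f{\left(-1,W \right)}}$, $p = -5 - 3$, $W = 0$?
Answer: $3024 - 144 i \sqrt{7} \approx 3024.0 - 380.99 i$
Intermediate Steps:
$p = -8$ ($p = -5 - 3 = -8$)
$f{\left(x,g \right)} = -8$
$B{\left(q \right)} = \sqrt{-8 + q}$ ($B{\left(q \right)} = \sqrt{q - 8} = \sqrt{-8 + q}$)
$\left(\left(-21\right) 1 + B{\left(1 \right)}\right) \left(-144\right) = \left(\left(-21\right) 1 + \sqrt{-8 + 1}\right) \left(-144\right) = \left(-21 + \sqrt{-7}\right) \left(-144\right) = \left(-21 + i \sqrt{7}\right) \left(-144\right) = 3024 - 144 i \sqrt{7}$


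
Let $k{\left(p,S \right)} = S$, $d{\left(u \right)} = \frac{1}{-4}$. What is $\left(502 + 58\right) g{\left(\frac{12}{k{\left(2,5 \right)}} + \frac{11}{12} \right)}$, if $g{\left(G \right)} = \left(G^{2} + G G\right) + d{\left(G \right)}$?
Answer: $\frac{548114}{45} \approx 12180.0$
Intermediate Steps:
$d{\left(u \right)} = - \frac{1}{4}$
$g{\left(G \right)} = - \frac{1}{4} + 2 G^{2}$ ($g{\left(G \right)} = \left(G^{2} + G G\right) - \frac{1}{4} = \left(G^{2} + G^{2}\right) - \frac{1}{4} = 2 G^{2} - \frac{1}{4} = - \frac{1}{4} + 2 G^{2}$)
$\left(502 + 58\right) g{\left(\frac{12}{k{\left(2,5 \right)}} + \frac{11}{12} \right)} = \left(502 + 58\right) \left(- \frac{1}{4} + 2 \left(\frac{12}{5} + \frac{11}{12}\right)^{2}\right) = 560 \left(- \frac{1}{4} + 2 \left(12 \cdot \frac{1}{5} + 11 \cdot \frac{1}{12}\right)^{2}\right) = 560 \left(- \frac{1}{4} + 2 \left(\frac{12}{5} + \frac{11}{12}\right)^{2}\right) = 560 \left(- \frac{1}{4} + 2 \left(\frac{199}{60}\right)^{2}\right) = 560 \left(- \frac{1}{4} + 2 \cdot \frac{39601}{3600}\right) = 560 \left(- \frac{1}{4} + \frac{39601}{1800}\right) = 560 \cdot \frac{39151}{1800} = \frac{548114}{45}$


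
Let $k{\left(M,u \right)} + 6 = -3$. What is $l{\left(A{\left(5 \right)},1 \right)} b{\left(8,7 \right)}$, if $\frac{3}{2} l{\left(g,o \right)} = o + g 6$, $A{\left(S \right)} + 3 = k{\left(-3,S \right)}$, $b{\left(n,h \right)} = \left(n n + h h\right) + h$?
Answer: $-5680$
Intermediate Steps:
$k{\left(M,u \right)} = -9$ ($k{\left(M,u \right)} = -6 - 3 = -9$)
$b{\left(n,h \right)} = h + h^{2} + n^{2}$ ($b{\left(n,h \right)} = \left(n^{2} + h^{2}\right) + h = \left(h^{2} + n^{2}\right) + h = h + h^{2} + n^{2}$)
$A{\left(S \right)} = -12$ ($A{\left(S \right)} = -3 - 9 = -12$)
$l{\left(g,o \right)} = 4 g + \frac{2 o}{3}$ ($l{\left(g,o \right)} = \frac{2 \left(o + g 6\right)}{3} = \frac{2 \left(o + 6 g\right)}{3} = 4 g + \frac{2 o}{3}$)
$l{\left(A{\left(5 \right)},1 \right)} b{\left(8,7 \right)} = \left(4 \left(-12\right) + \frac{2}{3} \cdot 1\right) \left(7 + 7^{2} + 8^{2}\right) = \left(-48 + \frac{2}{3}\right) \left(7 + 49 + 64\right) = \left(- \frac{142}{3}\right) 120 = -5680$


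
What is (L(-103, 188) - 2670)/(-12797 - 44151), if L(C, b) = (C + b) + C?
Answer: 672/14237 ≈ 0.047201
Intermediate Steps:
L(C, b) = b + 2*C
(L(-103, 188) - 2670)/(-12797 - 44151) = ((188 + 2*(-103)) - 2670)/(-12797 - 44151) = ((188 - 206) - 2670)/(-56948) = (-18 - 2670)*(-1/56948) = -2688*(-1/56948) = 672/14237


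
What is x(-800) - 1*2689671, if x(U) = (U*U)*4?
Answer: -129671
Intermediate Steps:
x(U) = 4*U² (x(U) = U²*4 = 4*U²)
x(-800) - 1*2689671 = 4*(-800)² - 1*2689671 = 4*640000 - 2689671 = 2560000 - 2689671 = -129671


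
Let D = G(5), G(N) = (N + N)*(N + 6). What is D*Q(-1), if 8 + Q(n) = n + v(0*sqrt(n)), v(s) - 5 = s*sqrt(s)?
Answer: -440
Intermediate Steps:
v(s) = 5 + s**(3/2) (v(s) = 5 + s*sqrt(s) = 5 + s**(3/2))
G(N) = 2*N*(6 + N) (G(N) = (2*N)*(6 + N) = 2*N*(6 + N))
Q(n) = -3 + n (Q(n) = -8 + (n + (5 + (0*sqrt(n))**(3/2))) = -8 + (n + (5 + 0**(3/2))) = -8 + (n + (5 + 0)) = -8 + (n + 5) = -8 + (5 + n) = -3 + n)
D = 110 (D = 2*5*(6 + 5) = 2*5*11 = 110)
D*Q(-1) = 110*(-3 - 1) = 110*(-4) = -440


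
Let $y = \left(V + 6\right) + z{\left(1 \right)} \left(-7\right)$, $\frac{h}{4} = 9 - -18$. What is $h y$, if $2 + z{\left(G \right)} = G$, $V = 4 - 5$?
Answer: $1296$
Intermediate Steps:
$V = -1$
$z{\left(G \right)} = -2 + G$
$h = 108$ ($h = 4 \left(9 - -18\right) = 4 \left(9 + 18\right) = 4 \cdot 27 = 108$)
$y = 12$ ($y = \left(-1 + 6\right) + \left(-2 + 1\right) \left(-7\right) = 5 - -7 = 5 + 7 = 12$)
$h y = 108 \cdot 12 = 1296$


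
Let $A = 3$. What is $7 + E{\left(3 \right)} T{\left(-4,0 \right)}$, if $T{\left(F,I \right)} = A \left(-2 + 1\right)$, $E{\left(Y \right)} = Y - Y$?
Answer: $7$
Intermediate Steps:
$E{\left(Y \right)} = 0$
$T{\left(F,I \right)} = -3$ ($T{\left(F,I \right)} = 3 \left(-2 + 1\right) = 3 \left(-1\right) = -3$)
$7 + E{\left(3 \right)} T{\left(-4,0 \right)} = 7 + 0 \left(-3\right) = 7 + 0 = 7$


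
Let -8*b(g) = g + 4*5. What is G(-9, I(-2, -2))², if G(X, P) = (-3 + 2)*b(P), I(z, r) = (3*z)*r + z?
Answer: 225/16 ≈ 14.063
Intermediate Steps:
I(z, r) = z + 3*r*z (I(z, r) = 3*r*z + z = z + 3*r*z)
b(g) = -5/2 - g/8 (b(g) = -(g + 4*5)/8 = -(g + 20)/8 = -(20 + g)/8 = -5/2 - g/8)
G(X, P) = 5/2 + P/8 (G(X, P) = (-3 + 2)*(-5/2 - P/8) = -(-5/2 - P/8) = 5/2 + P/8)
G(-9, I(-2, -2))² = (5/2 + (-2*(1 + 3*(-2)))/8)² = (5/2 + (-2*(1 - 6))/8)² = (5/2 + (-2*(-5))/8)² = (5/2 + (⅛)*10)² = (5/2 + 5/4)² = (15/4)² = 225/16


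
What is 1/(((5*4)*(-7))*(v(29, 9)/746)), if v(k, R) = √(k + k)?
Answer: -373*√58/4060 ≈ -0.69968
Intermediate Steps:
v(k, R) = √2*√k (v(k, R) = √(2*k) = √2*√k)
1/(((5*4)*(-7))*(v(29, 9)/746)) = 1/(((5*4)*(-7))*((√2*√29)/746)) = 1/((20*(-7))*(√58*(1/746))) = 1/(-70*√58/373) = -373*√58/4060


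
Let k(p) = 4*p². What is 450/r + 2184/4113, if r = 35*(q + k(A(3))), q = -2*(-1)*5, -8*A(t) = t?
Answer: 2835464/1621893 ≈ 1.7482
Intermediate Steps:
A(t) = -t/8
q = 10 (q = 2*5 = 10)
r = 5915/16 (r = 35*(10 + 4*(-⅛*3)²) = 35*(10 + 4*(-3/8)²) = 35*(10 + 4*(9/64)) = 35*(10 + 9/16) = 35*(169/16) = 5915/16 ≈ 369.69)
450/r + 2184/4113 = 450/(5915/16) + 2184/4113 = 450*(16/5915) + 2184*(1/4113) = 1440/1183 + 728/1371 = 2835464/1621893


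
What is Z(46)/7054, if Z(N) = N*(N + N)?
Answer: 2116/3527 ≈ 0.59994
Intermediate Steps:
Z(N) = 2*N² (Z(N) = N*(2*N) = 2*N²)
Z(46)/7054 = (2*46²)/7054 = (2*2116)*(1/7054) = 4232*(1/7054) = 2116/3527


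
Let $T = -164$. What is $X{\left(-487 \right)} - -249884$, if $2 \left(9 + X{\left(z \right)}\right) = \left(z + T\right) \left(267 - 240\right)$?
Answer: $\frac{482173}{2} \approx 2.4109 \cdot 10^{5}$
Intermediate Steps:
$X{\left(z \right)} = -2223 + \frac{27 z}{2}$ ($X{\left(z \right)} = -9 + \frac{\left(z - 164\right) \left(267 - 240\right)}{2} = -9 + \frac{\left(-164 + z\right) 27}{2} = -9 + \frac{-4428 + 27 z}{2} = -9 + \left(-2214 + \frac{27 z}{2}\right) = -2223 + \frac{27 z}{2}$)
$X{\left(-487 \right)} - -249884 = \left(-2223 + \frac{27}{2} \left(-487\right)\right) - -249884 = \left(-2223 - \frac{13149}{2}\right) + 249884 = - \frac{17595}{2} + 249884 = \frac{482173}{2}$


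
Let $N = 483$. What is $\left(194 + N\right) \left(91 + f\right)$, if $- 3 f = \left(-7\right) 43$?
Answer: $\frac{388598}{3} \approx 1.2953 \cdot 10^{5}$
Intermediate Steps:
$f = \frac{301}{3}$ ($f = - \frac{\left(-7\right) 43}{3} = \left(- \frac{1}{3}\right) \left(-301\right) = \frac{301}{3} \approx 100.33$)
$\left(194 + N\right) \left(91 + f\right) = \left(194 + 483\right) \left(91 + \frac{301}{3}\right) = 677 \cdot \frac{574}{3} = \frac{388598}{3}$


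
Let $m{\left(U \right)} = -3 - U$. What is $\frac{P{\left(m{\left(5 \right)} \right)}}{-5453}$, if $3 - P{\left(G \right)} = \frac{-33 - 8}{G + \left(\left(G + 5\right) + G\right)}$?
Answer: $- \frac{16}{103607} \approx -0.00015443$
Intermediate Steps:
$P{\left(G \right)} = 3 + \frac{41}{5 + 3 G}$ ($P{\left(G \right)} = 3 - \frac{-33 - 8}{G + \left(\left(G + 5\right) + G\right)} = 3 - - \frac{41}{G + \left(\left(5 + G\right) + G\right)} = 3 - - \frac{41}{G + \left(5 + 2 G\right)} = 3 - - \frac{41}{5 + 3 G} = 3 + \frac{41}{5 + 3 G}$)
$\frac{P{\left(m{\left(5 \right)} \right)}}{-5453} = \frac{\frac{1}{5 + 3 \left(-3 - 5\right)} \left(56 + 9 \left(-3 - 5\right)\right)}{-5453} = \frac{56 + 9 \left(-3 - 5\right)}{5 + 3 \left(-3 - 5\right)} \left(- \frac{1}{5453}\right) = \frac{56 + 9 \left(-8\right)}{5 + 3 \left(-8\right)} \left(- \frac{1}{5453}\right) = \frac{56 - 72}{5 - 24} \left(- \frac{1}{5453}\right) = \frac{1}{-19} \left(-16\right) \left(- \frac{1}{5453}\right) = \left(- \frac{1}{19}\right) \left(-16\right) \left(- \frac{1}{5453}\right) = \frac{16}{19} \left(- \frac{1}{5453}\right) = - \frac{16}{103607}$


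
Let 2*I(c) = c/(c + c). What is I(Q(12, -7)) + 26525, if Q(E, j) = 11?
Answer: 106101/4 ≈ 26525.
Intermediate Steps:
I(c) = ¼ (I(c) = (c/(c + c))/2 = (c/((2*c)))/2 = (c*(1/(2*c)))/2 = (½)*(½) = ¼)
I(Q(12, -7)) + 26525 = ¼ + 26525 = 106101/4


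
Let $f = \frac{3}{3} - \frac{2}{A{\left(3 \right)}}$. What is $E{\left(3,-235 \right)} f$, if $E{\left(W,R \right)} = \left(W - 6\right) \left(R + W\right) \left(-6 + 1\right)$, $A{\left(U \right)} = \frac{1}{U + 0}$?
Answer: $17400$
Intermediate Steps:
$A{\left(U \right)} = \frac{1}{U}$
$E{\left(W,R \right)} = - 5 \left(-6 + W\right) \left(R + W\right)$ ($E{\left(W,R \right)} = \left(-6 + W\right) \left(R + W\right) \left(-5\right) = - 5 \left(-6 + W\right) \left(R + W\right)$)
$f = -5$ ($f = \frac{3}{3} - \frac{2}{\frac{1}{3}} = 3 \cdot \frac{1}{3} - 2 \frac{1}{\frac{1}{3}} = 1 - 6 = -5$)
$E{\left(3,-235 \right)} f = \left(- 5 \cdot 3^{2} + 30 \left(-235\right) + 30 \cdot 3 - \left(-1175\right) 3\right) \left(-5\right) = \left(\left(-5\right) 9 - 7050 + 90 + 3525\right) \left(-5\right) = \left(-45 - 7050 + 90 + 3525\right) \left(-5\right) = \left(-3480\right) \left(-5\right) = 17400$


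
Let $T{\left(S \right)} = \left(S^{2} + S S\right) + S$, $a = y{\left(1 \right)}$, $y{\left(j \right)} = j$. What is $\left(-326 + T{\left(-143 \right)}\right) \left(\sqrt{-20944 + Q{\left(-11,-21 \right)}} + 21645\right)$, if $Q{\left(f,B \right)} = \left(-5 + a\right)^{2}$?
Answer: $875085705 + 323432 i \sqrt{327} \approx 8.7509 \cdot 10^{8} + 5.8487 \cdot 10^{6} i$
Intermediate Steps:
$a = 1$
$T{\left(S \right)} = S + 2 S^{2}$ ($T{\left(S \right)} = \left(S^{2} + S^{2}\right) + S = 2 S^{2} + S = S + 2 S^{2}$)
$Q{\left(f,B \right)} = 16$ ($Q{\left(f,B \right)} = \left(-5 + 1\right)^{2} = \left(-4\right)^{2} = 16$)
$\left(-326 + T{\left(-143 \right)}\right) \left(\sqrt{-20944 + Q{\left(-11,-21 \right)}} + 21645\right) = \left(-326 - 143 \left(1 + 2 \left(-143\right)\right)\right) \left(\sqrt{-20944 + 16} + 21645\right) = \left(-326 - 143 \left(1 - 286\right)\right) \left(\sqrt{-20928} + 21645\right) = \left(-326 - -40755\right) \left(8 i \sqrt{327} + 21645\right) = \left(-326 + 40755\right) \left(21645 + 8 i \sqrt{327}\right) = 40429 \left(21645 + 8 i \sqrt{327}\right) = 875085705 + 323432 i \sqrt{327}$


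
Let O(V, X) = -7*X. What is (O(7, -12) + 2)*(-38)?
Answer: -3268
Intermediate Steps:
(O(7, -12) + 2)*(-38) = (-7*(-12) + 2)*(-38) = (84 + 2)*(-38) = 86*(-38) = -3268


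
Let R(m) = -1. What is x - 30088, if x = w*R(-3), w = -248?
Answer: -29840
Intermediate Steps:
x = 248 (x = -248*(-1) = 248)
x - 30088 = 248 - 30088 = -29840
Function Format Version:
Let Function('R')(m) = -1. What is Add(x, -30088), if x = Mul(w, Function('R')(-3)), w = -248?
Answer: -29840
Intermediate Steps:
x = 248 (x = Mul(-248, -1) = 248)
Add(x, -30088) = Add(248, -30088) = -29840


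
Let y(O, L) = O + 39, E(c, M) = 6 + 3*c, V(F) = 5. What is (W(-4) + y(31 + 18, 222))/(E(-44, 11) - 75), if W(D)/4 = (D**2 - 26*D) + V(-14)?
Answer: -196/67 ≈ -2.9254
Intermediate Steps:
W(D) = 20 - 104*D + 4*D**2 (W(D) = 4*((D**2 - 26*D) + 5) = 4*(5 + D**2 - 26*D) = 20 - 104*D + 4*D**2)
y(O, L) = 39 + O
(W(-4) + y(31 + 18, 222))/(E(-44, 11) - 75) = ((20 - 104*(-4) + 4*(-4)**2) + (39 + (31 + 18)))/((6 + 3*(-44)) - 75) = ((20 + 416 + 4*16) + (39 + 49))/((6 - 132) - 75) = ((20 + 416 + 64) + 88)/(-126 - 75) = (500 + 88)/(-201) = 588*(-1/201) = -196/67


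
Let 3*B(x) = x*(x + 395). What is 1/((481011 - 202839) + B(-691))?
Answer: 3/1039052 ≈ 2.8872e-6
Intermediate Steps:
B(x) = x*(395 + x)/3 (B(x) = (x*(x + 395))/3 = (x*(395 + x))/3 = x*(395 + x)/3)
1/((481011 - 202839) + B(-691)) = 1/((481011 - 202839) + (1/3)*(-691)*(395 - 691)) = 1/(278172 + (1/3)*(-691)*(-296)) = 1/(278172 + 204536/3) = 1/(1039052/3) = 3/1039052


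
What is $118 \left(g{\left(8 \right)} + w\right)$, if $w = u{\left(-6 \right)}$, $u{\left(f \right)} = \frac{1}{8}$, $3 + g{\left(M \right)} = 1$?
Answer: $- \frac{885}{4} \approx -221.25$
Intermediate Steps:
$g{\left(M \right)} = -2$ ($g{\left(M \right)} = -3 + 1 = -2$)
$u{\left(f \right)} = \frac{1}{8}$
$w = \frac{1}{8} \approx 0.125$
$118 \left(g{\left(8 \right)} + w\right) = 118 \left(-2 + \frac{1}{8}\right) = 118 \left(- \frac{15}{8}\right) = - \frac{885}{4}$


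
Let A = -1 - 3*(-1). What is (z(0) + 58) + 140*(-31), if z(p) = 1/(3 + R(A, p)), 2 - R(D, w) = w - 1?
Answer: -25691/6 ≈ -4281.8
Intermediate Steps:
A = 2 (A = -1 + 3 = 2)
R(D, w) = 3 - w (R(D, w) = 2 - (w - 1) = 2 - (-1 + w) = 2 + (1 - w) = 3 - w)
z(p) = 1/(6 - p) (z(p) = 1/(3 + (3 - p)) = 1/(6 - p))
(z(0) + 58) + 140*(-31) = (-1/(-6 + 0) + 58) + 140*(-31) = (-1/(-6) + 58) - 4340 = (-1*(-1/6) + 58) - 4340 = (1/6 + 58) - 4340 = 349/6 - 4340 = -25691/6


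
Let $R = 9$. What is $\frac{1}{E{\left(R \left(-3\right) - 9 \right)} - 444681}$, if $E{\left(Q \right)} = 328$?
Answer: $- \frac{1}{444353} \approx -2.2505 \cdot 10^{-6}$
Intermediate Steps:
$\frac{1}{E{\left(R \left(-3\right) - 9 \right)} - 444681} = \frac{1}{328 - 444681} = \frac{1}{-444353} = - \frac{1}{444353}$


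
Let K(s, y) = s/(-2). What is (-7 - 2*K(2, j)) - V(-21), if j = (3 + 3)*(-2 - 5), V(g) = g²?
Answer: -446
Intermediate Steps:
j = -42 (j = 6*(-7) = -42)
K(s, y) = -s/2 (K(s, y) = s*(-½) = -s/2)
(-7 - 2*K(2, j)) - V(-21) = (-7 - (-1)*2) - 1*(-21)² = (-7 - 2*(-1)) - 1*441 = (-7 + 2) - 441 = -5 - 441 = -446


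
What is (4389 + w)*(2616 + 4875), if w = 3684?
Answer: 60474843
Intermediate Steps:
(4389 + w)*(2616 + 4875) = (4389 + 3684)*(2616 + 4875) = 8073*7491 = 60474843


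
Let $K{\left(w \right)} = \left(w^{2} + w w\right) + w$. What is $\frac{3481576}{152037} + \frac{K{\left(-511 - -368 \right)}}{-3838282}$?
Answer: $\frac{13357074224497}{583560880434} \approx 22.889$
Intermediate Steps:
$K{\left(w \right)} = w + 2 w^{2}$ ($K{\left(w \right)} = \left(w^{2} + w^{2}\right) + w = 2 w^{2} + w = w + 2 w^{2}$)
$\frac{3481576}{152037} + \frac{K{\left(-511 - -368 \right)}}{-3838282} = \frac{3481576}{152037} + \frac{\left(-511 - -368\right) \left(1 + 2 \left(-511 - -368\right)\right)}{-3838282} = 3481576 \cdot \frac{1}{152037} + \left(-511 + 368\right) \left(1 + 2 \left(-511 + 368\right)\right) \left(- \frac{1}{3838282}\right) = \frac{3481576}{152037} + - 143 \left(1 + 2 \left(-143\right)\right) \left(- \frac{1}{3838282}\right) = \frac{3481576}{152037} + - 143 \left(1 - 286\right) \left(- \frac{1}{3838282}\right) = \frac{3481576}{152037} + \left(-143\right) \left(-285\right) \left(- \frac{1}{3838282}\right) = \frac{3481576}{152037} + 40755 \left(- \frac{1}{3838282}\right) = \frac{3481576}{152037} - \frac{40755}{3838282} = \frac{13357074224497}{583560880434}$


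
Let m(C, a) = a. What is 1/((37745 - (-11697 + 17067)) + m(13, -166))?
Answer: 1/32209 ≈ 3.1047e-5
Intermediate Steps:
1/((37745 - (-11697 + 17067)) + m(13, -166)) = 1/((37745 - (-11697 + 17067)) - 166) = 1/((37745 - 1*5370) - 166) = 1/((37745 - 5370) - 166) = 1/(32375 - 166) = 1/32209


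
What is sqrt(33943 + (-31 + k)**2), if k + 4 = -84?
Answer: 2*sqrt(12026) ≈ 219.33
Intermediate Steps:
k = -88 (k = -4 - 84 = -88)
sqrt(33943 + (-31 + k)**2) = sqrt(33943 + (-31 - 88)**2) = sqrt(33943 + (-119)**2) = sqrt(33943 + 14161) = sqrt(48104) = 2*sqrt(12026)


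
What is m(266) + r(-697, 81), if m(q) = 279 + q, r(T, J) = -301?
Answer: 244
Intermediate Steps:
m(266) + r(-697, 81) = (279 + 266) - 301 = 545 - 301 = 244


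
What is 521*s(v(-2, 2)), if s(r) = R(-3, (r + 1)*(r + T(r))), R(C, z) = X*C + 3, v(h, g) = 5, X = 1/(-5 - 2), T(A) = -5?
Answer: 12504/7 ≈ 1786.3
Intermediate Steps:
X = -⅐ (X = 1/(-7) = -⅐ ≈ -0.14286)
R(C, z) = 3 - C/7 (R(C, z) = -C/7 + 3 = 3 - C/7)
s(r) = 24/7 (s(r) = 3 - ⅐*(-3) = 3 + 3/7 = 24/7)
521*s(v(-2, 2)) = 521*(24/7) = 12504/7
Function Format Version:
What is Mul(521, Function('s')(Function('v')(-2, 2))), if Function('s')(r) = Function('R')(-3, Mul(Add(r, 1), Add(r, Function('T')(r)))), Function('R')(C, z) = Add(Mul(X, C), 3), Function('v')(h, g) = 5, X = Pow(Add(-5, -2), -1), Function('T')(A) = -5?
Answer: Rational(12504, 7) ≈ 1786.3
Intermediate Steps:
X = Rational(-1, 7) (X = Pow(-7, -1) = Rational(-1, 7) ≈ -0.14286)
Function('R')(C, z) = Add(3, Mul(Rational(-1, 7), C)) (Function('R')(C, z) = Add(Mul(Rational(-1, 7), C), 3) = Add(3, Mul(Rational(-1, 7), C)))
Function('s')(r) = Rational(24, 7) (Function('s')(r) = Add(3, Mul(Rational(-1, 7), -3)) = Add(3, Rational(3, 7)) = Rational(24, 7))
Mul(521, Function('s')(Function('v')(-2, 2))) = Mul(521, Rational(24, 7)) = Rational(12504, 7)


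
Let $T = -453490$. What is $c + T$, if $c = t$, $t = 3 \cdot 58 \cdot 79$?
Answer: $-439744$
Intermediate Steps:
$t = 13746$ ($t = 174 \cdot 79 = 13746$)
$c = 13746$
$c + T = 13746 - 453490 = -439744$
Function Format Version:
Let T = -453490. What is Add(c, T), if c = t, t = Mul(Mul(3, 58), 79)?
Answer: -439744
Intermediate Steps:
t = 13746 (t = Mul(174, 79) = 13746)
c = 13746
Add(c, T) = Add(13746, -453490) = -439744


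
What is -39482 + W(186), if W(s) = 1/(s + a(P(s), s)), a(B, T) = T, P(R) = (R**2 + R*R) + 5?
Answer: -14687303/372 ≈ -39482.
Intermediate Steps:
P(R) = 5 + 2*R**2 (P(R) = (R**2 + R**2) + 5 = 2*R**2 + 5 = 5 + 2*R**2)
W(s) = 1/(2*s) (W(s) = 1/(s + s) = 1/(2*s))
-39482 + W(186) = -39482 + (1/2)/186 = -39482 + (1/2)*(1/186) = -39482 + 1/372 = -14687303/372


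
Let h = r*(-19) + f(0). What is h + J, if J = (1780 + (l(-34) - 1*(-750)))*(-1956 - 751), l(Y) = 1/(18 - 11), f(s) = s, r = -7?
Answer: -47942746/7 ≈ -6.8490e+6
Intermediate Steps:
l(Y) = 1/7
h = 133 (h = -7*(-19) + 0 = 133 + 0 = 133)
J = -47943677/7 (J = (1780 + (1/7 - 1*(-750)))*(-1956 - 751) = (1780 + (1/7 + 750))*(-2707) = (1780 + 5251/7)*(-2707) = (17711/7)*(-2707) = -47943677/7 ≈ -6.8491e+6)
h + J = 133 - 47943677/7 = -47942746/7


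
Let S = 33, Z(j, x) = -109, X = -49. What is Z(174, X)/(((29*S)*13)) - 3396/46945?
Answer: -47366641/584042745 ≈ -0.081101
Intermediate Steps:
Z(174, X)/(((29*S)*13)) - 3396/46945 = -109/((29*33)*13) - 3396/46945 = -109/(957*13) - 3396*1/46945 = -109/12441 - 3396/46945 = -47366641/584042745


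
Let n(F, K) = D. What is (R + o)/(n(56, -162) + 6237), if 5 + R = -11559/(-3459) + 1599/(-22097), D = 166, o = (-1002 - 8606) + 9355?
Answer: -6489986884/163134615923 ≈ -0.039783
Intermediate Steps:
o = -253 (o = -9608 + 9355 = -253)
R = -44093111/25477841 (R = -5 + (-11559/(-3459) + 1599/(-22097)) = -5 + (-11559*(-1/3459) + 1599*(-1/22097)) = -5 + (3853/1153 - 1599/22097) = -5 + 83296094/25477841 = -44093111/25477841 ≈ -1.7306)
n(F, K) = 166
(R + o)/(n(56, -162) + 6237) = (-44093111/25477841 - 253)/(166 + 6237) = -6489986884/25477841/6403 = -6489986884/25477841*1/6403 = -6489986884/163134615923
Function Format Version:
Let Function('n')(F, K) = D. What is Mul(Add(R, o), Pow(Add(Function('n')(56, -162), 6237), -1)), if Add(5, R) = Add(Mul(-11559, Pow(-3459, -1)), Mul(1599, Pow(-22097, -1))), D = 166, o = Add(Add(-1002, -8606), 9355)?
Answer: Rational(-6489986884, 163134615923) ≈ -0.039783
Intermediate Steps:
o = -253 (o = Add(-9608, 9355) = -253)
R = Rational(-44093111, 25477841) (R = Add(-5, Add(Mul(-11559, Pow(-3459, -1)), Mul(1599, Pow(-22097, -1)))) = Add(-5, Add(Mul(-11559, Rational(-1, 3459)), Mul(1599, Rational(-1, 22097)))) = Add(-5, Add(Rational(3853, 1153), Rational(-1599, 22097))) = Add(-5, Rational(83296094, 25477841)) = Rational(-44093111, 25477841) ≈ -1.7306)
Function('n')(F, K) = 166
Mul(Add(R, o), Pow(Add(Function('n')(56, -162), 6237), -1)) = Mul(Add(Rational(-44093111, 25477841), -253), Pow(Add(166, 6237), -1)) = Mul(Rational(-6489986884, 25477841), Pow(6403, -1)) = Mul(Rational(-6489986884, 25477841), Rational(1, 6403)) = Rational(-6489986884, 163134615923)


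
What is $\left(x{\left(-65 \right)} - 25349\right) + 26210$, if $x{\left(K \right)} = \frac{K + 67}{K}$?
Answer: $\frac{55963}{65} \approx 860.97$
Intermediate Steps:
$x{\left(K \right)} = \frac{67 + K}{K}$
$\left(x{\left(-65 \right)} - 25349\right) + 26210 = \left(\frac{67 - 65}{-65} - 25349\right) + 26210 = \left(\left(- \frac{1}{65}\right) 2 - 25349\right) + 26210 = \left(- \frac{2}{65} - 25349\right) + 26210 = - \frac{1647687}{65} + 26210 = \frac{55963}{65}$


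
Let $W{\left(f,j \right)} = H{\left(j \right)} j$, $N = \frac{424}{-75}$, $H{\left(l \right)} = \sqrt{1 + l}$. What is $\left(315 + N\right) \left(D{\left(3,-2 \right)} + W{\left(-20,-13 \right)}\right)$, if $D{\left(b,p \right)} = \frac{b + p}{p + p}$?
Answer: $- \frac{23201}{300} - \frac{603226 i \sqrt{3}}{75} \approx -77.337 - 13931.0 i$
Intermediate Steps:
$D{\left(b,p \right)} = \frac{b + p}{2 p}$
$N = - \frac{424}{75}$ ($N = 424 \left(- \frac{1}{75}\right) = - \frac{424}{75} \approx -5.6533$)
$W{\left(f,j \right)} = j \sqrt{1 + j}$ ($W{\left(f,j \right)} = \sqrt{1 + j} j = j \sqrt{1 + j}$)
$\left(315 + N\right) \left(D{\left(3,-2 \right)} + W{\left(-20,-13 \right)}\right) = \left(315 - \frac{424}{75}\right) \left(\frac{3 - 2}{2 \left(-2\right)} - 13 \sqrt{1 - 13}\right) = \frac{23201 \left(\frac{1}{2} \left(- \frac{1}{2}\right) 1 - 13 \sqrt{-12}\right)}{75} = \frac{23201 \left(- \frac{1}{4} - 13 \cdot 2 i \sqrt{3}\right)}{75} = \frac{23201 \left(- \frac{1}{4} - 26 i \sqrt{3}\right)}{75} = - \frac{23201}{300} - \frac{603226 i \sqrt{3}}{75}$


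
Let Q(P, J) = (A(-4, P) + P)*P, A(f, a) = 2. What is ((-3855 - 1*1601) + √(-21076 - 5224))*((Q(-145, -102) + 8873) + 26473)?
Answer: -305977936 + 560810*I*√263 ≈ -3.0598e+8 + 9.0948e+6*I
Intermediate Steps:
Q(P, J) = P*(2 + P) (Q(P, J) = (2 + P)*P = P*(2 + P))
((-3855 - 1*1601) + √(-21076 - 5224))*((Q(-145, -102) + 8873) + 26473) = ((-3855 - 1*1601) + √(-21076 - 5224))*((-145*(2 - 145) + 8873) + 26473) = ((-3855 - 1601) + √(-26300))*((-145*(-143) + 8873) + 26473) = (-5456 + 10*I*√263)*((20735 + 8873) + 26473) = (-5456 + 10*I*√263)*(29608 + 26473) = (-5456 + 10*I*√263)*56081 = -305977936 + 560810*I*√263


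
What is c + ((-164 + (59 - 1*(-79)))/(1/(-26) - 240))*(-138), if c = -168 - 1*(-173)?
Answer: -62083/6241 ≈ -9.9476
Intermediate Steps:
c = 5 (c = -168 + 173 = 5)
c + ((-164 + (59 - 1*(-79)))/(1/(-26) - 240))*(-138) = 5 + ((-164 + (59 - 1*(-79)))/(1/(-26) - 240))*(-138) = 5 + ((-164 + (59 + 79))/(-1/26 - 240))*(-138) = 5 + ((-164 + 138)/(-6241/26))*(-138) = 5 - 26*(-26/6241)*(-138) = 5 + (676/6241)*(-138) = 5 - 93288/6241 = -62083/6241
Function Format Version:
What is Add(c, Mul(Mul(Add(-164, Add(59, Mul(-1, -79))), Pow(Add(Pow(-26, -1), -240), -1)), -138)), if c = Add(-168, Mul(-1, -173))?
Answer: Rational(-62083, 6241) ≈ -9.9476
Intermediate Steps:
c = 5 (c = Add(-168, 173) = 5)
Add(c, Mul(Mul(Add(-164, Add(59, Mul(-1, -79))), Pow(Add(Pow(-26, -1), -240), -1)), -138)) = Add(5, Mul(Mul(Add(-164, Add(59, Mul(-1, -79))), Pow(Add(Pow(-26, -1), -240), -1)), -138)) = Add(5, Mul(Mul(Add(-164, Add(59, 79)), Pow(Add(Rational(-1, 26), -240), -1)), -138)) = Add(5, Mul(Mul(Add(-164, 138), Pow(Rational(-6241, 26), -1)), -138)) = Add(5, Mul(Mul(-26, Rational(-26, 6241)), -138)) = Add(5, Mul(Rational(676, 6241), -138)) = Add(5, Rational(-93288, 6241)) = Rational(-62083, 6241)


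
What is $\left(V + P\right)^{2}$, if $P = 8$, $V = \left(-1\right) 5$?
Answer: $9$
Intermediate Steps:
$V = -5$
$\left(V + P\right)^{2} = \left(-5 + 8\right)^{2} = 3^{2} = 9$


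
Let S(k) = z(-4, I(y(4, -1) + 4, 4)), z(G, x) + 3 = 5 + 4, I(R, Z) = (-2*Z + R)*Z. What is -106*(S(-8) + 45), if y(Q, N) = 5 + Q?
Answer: -5406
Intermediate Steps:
I(R, Z) = Z*(R - 2*Z) (I(R, Z) = (R - 2*Z)*Z = Z*(R - 2*Z))
z(G, x) = 6 (z(G, x) = -3 + (5 + 4) = -3 + 9 = 6)
S(k) = 6
-106*(S(-8) + 45) = -106*(6 + 45) = -106*51 = -5406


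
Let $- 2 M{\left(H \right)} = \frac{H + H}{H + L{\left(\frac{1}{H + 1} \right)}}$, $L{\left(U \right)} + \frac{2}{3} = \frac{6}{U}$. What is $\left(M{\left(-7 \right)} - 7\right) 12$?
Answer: $- \frac{11256}{131} \approx -85.924$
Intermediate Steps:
$L{\left(U \right)} = - \frac{2}{3} + \frac{6}{U}$
$M{\left(H \right)} = - \frac{H}{\frac{16}{3} + 7 H}$ ($M{\left(H \right)} = - \frac{\left(H + H\right) \frac{1}{H - \left(\frac{2}{3} - \frac{6}{\frac{1}{H + 1}}\right)}}{2} = - \frac{2 H \frac{1}{H - \left(\frac{2}{3} - \frac{6}{\frac{1}{1 + H}}\right)}}{2} = - \frac{2 H \frac{1}{H + \left(- \frac{2}{3} + 6 \left(1 + H\right)\right)}}{2} = - \frac{2 H \frac{1}{H + \left(- \frac{2}{3} + \left(6 + 6 H\right)\right)}}{2} = - \frac{2 H \frac{1}{H + \left(\frac{16}{3} + 6 H\right)}}{2} = - \frac{2 H \frac{1}{\frac{16}{3} + 7 H}}{2} = - \frac{H}{\frac{16}{3} + 7 H}$)
$\left(M{\left(-7 \right)} - 7\right) 12 = \left(\left(-3\right) \left(-7\right) \frac{1}{16 + 21 \left(-7\right)} - 7\right) 12 = \left(\left(-3\right) \left(-7\right) \frac{1}{16 - 147} - 7\right) 12 = \left(\left(-3\right) \left(-7\right) \frac{1}{-131} - 7\right) 12 = \left(\left(-3\right) \left(-7\right) \left(- \frac{1}{131}\right) - 7\right) 12 = \left(- \frac{21}{131} - 7\right) 12 = \left(- \frac{938}{131}\right) 12 = - \frac{11256}{131}$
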